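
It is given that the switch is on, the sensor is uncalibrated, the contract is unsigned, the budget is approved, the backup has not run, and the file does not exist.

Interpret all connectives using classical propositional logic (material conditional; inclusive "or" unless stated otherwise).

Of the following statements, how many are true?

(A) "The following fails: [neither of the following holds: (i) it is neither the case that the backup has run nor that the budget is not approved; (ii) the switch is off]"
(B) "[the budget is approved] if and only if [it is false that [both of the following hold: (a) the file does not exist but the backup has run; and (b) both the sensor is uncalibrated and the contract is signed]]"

2

Let U = "the backup has run" (F), S = "the budget is approved" (T), P = "the switch is on" (T), V = "the file exists" (F), Q = "the sensor is calibrated" (F), R = "the contract is signed" (F).

(A): In symbols: ~((U nor ~S) nor ~P)

~S = ~T = F
U nor ~S = F nor F = T
~P = ~T = F
(U nor ~S) nor ~P = T nor F = F
~((U nor ~S) nor ~P) = ~F = T
Hence (A) is true.

(B): Formalization: S <-> ~((~V & U) & (~Q & R))

~V = ~F = T
~V & U = T & F = F
~Q = ~F = T
~Q & R = T & F = F
(~V & U) & (~Q & R) = F & F = F
~((~V & U) & (~Q & R)) = ~F = T
S <-> ~((~V & U) & (~Q & R)) = T <-> T = T
Hence (B) is true.

Count: 2.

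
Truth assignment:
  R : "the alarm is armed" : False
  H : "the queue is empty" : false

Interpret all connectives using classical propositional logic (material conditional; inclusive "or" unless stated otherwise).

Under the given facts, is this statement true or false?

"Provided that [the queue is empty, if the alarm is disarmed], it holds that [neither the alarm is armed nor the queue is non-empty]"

The statement is true.

Values: R=F, H=F.
In symbols: (¬R → H) → (R ↓ ¬H)

¬R = ¬F = T
¬R → H = T → F = F
¬H = ¬F = T
R ↓ ¬H = F ↓ T = F
(¬R → H) → (R ↓ ¬H) = F → F = T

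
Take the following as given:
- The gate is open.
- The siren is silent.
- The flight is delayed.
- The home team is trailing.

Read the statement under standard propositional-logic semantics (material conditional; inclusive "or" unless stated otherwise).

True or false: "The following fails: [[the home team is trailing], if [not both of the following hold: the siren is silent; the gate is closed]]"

Let S = "the siren is sounding" (F), K = "the gate is open" (T), U = "the home team is leading" (F).
Formalization: ¬((¬S ↑ ¬K) → ¬U)

¬S = ¬F = T
¬K = ¬T = F
¬S ↑ ¬K = T ↑ F = T
¬U = ¬F = T
(¬S ↑ ¬K) → ¬U = T → T = T
¬((¬S ↑ ¬K) → ¬U) = ¬T = F

False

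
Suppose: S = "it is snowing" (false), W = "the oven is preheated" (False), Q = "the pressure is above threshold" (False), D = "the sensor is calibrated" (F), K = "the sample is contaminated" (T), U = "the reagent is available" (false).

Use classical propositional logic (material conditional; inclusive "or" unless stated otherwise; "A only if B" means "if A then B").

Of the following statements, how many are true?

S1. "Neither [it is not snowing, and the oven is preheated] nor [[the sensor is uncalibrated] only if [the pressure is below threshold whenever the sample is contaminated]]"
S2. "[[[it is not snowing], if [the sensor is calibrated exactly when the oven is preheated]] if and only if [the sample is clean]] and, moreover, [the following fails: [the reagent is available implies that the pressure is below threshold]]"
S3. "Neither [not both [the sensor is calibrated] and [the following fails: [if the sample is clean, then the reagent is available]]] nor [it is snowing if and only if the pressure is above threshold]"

0

S1: Parsed as (not S and W) nor (not D -> (K -> not Q))

not S = not False = True
not S and W = True and False = False
not D = not False = True
not Q = not False = True
K -> not Q = True -> True = True
not D -> (K -> not Q) = True -> True = True
(not S and W) nor (not D -> (K -> not Q)) = False nor True = False
So S1 is false.

S2: Parsed as (((D iff W) -> not S) iff not K) and not (U -> not Q)

D iff W = False iff False = True
not S = not False = True
(D iff W) -> not S = True -> True = True
not K = not True = False
((D iff W) -> not S) iff not K = True iff False = False
not Q = not False = True
U -> not Q = False -> True = True
not (U -> not Q) = not True = False
(((D iff W) -> not S) iff not K) and not (U -> not Q) = False and False = False
Hence S2 is false.

S3: Formalization: (D nand not (not K -> U)) nor (S iff Q)

not K = not True = False
not K -> U = False -> False = True
not (not K -> U) = not True = False
D nand not (not K -> U) = False nand False = True
S iff Q = False iff False = True
(D nand not (not K -> U)) nor (S iff Q) = True nor True = False
Thus S3 is false.

True statements: 0 (none).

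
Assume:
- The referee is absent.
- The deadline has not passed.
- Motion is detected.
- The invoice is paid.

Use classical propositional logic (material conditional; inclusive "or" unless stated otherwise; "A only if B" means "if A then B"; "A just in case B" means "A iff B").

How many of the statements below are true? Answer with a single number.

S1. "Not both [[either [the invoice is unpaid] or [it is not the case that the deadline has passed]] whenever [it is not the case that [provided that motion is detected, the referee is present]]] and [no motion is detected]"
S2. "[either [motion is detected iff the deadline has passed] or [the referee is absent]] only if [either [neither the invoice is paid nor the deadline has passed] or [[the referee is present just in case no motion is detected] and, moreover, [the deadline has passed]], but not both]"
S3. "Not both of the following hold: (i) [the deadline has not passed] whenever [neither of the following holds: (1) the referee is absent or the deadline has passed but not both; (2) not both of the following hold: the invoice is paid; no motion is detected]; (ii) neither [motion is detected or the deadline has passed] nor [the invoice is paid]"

Let R = "motion is detected" (T), P = "the referee is present" (F), S = "the invoice is paid" (T), Q = "the deadline has passed" (F).

S1: This is (¬(R → P) → (¬S ∨ ¬Q)) ↑ ¬R.

R → P = T → F = F
¬(R → P) = ¬F = T
¬S = ¬T = F
¬Q = ¬F = T
¬S ∨ ¬Q = F ∨ T = T
¬(R → P) → (¬S ∨ ¬Q) = T → T = T
¬R = ¬T = F
(¬(R → P) → (¬S ∨ ¬Q)) ↑ ¬R = T ↑ F = T
So S1 is true.

S2: Formalization: ((R ↔ Q) ∨ ¬P) → ((S ↓ Q) ⊕ ((P ↔ ¬R) ∧ Q))

R ↔ Q = T ↔ F = F
¬P = ¬F = T
(R ↔ Q) ∨ ¬P = F ∨ T = T
S ↓ Q = T ↓ F = F
¬R = ¬T = F
P ↔ ¬R = F ↔ F = T
(P ↔ ¬R) ∧ Q = T ∧ F = F
(S ↓ Q) ⊕ ((P ↔ ¬R) ∧ Q) = F ⊕ F = F
((R ↔ Q) ∨ ¬P) → ((S ↓ Q) ⊕ ((P ↔ ¬R) ∧ Q)) = T → F = F
So S2 is false.

S3: Parsed as (((¬P ⊕ Q) ↓ (S ↑ ¬R)) → ¬Q) ↑ ((R ∨ Q) ↓ S)

¬P = ¬F = T
¬P ⊕ Q = T ⊕ F = T
¬R = ¬T = F
S ↑ ¬R = T ↑ F = T
(¬P ⊕ Q) ↓ (S ↑ ¬R) = T ↓ T = F
¬Q = ¬F = T
((¬P ⊕ Q) ↓ (S ↑ ¬R)) → ¬Q = F → T = T
R ∨ Q = T ∨ F = T
(R ∨ Q) ↓ S = T ↓ T = F
(((¬P ⊕ Q) ↓ (S ↑ ¬R)) → ¬Q) ↑ ((R ∨ Q) ↓ S) = T ↑ F = T
Hence S3 is true.

2 of the 3 statements are true (S1, S3).

2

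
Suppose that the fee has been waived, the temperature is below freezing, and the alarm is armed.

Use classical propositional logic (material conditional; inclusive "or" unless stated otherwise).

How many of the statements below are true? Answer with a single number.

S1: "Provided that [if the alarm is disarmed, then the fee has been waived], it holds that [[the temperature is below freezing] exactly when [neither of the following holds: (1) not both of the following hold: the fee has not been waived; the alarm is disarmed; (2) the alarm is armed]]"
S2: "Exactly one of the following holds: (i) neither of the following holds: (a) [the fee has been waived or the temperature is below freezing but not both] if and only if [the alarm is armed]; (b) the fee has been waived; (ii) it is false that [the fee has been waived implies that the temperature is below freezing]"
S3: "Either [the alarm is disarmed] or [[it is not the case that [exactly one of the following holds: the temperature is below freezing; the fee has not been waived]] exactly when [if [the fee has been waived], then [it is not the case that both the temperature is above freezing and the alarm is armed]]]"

0

Let N = "the alarm is armed" (T), D = "the fee has been waived" (T), W = "the temperature is below freezing" (T).

S1: Parsed as (¬N → D) → (W ↔ ((¬D ↑ ¬N) ↓ N))

¬N = ¬T = F
¬N → D = F → T = T
¬D = ¬T = F
¬N = ¬T = F
¬D ↑ ¬N = F ↑ F = T
(¬D ↑ ¬N) ↓ N = T ↓ T = F
W ↔ ((¬D ↑ ¬N) ↓ N) = T ↔ F = F
(¬N → D) → (W ↔ ((¬D ↑ ¬N) ↓ N)) = T → F = F
So S1 is false.

S2: Parsed as (((D ⊕ W) ↔ N) ↓ D) ⊕ ¬(D → W)

D ⊕ W = T ⊕ T = F
(D ⊕ W) ↔ N = F ↔ T = F
((D ⊕ W) ↔ N) ↓ D = F ↓ T = F
D → W = T → T = T
¬(D → W) = ¬T = F
(((D ⊕ W) ↔ N) ↓ D) ⊕ ¬(D → W) = F ⊕ F = F
So S2 is false.

S3: Parsed as ¬N ∨ (¬(W ⊕ ¬D) ↔ (D → (¬W ↑ N)))

¬N = ¬T = F
¬D = ¬T = F
W ⊕ ¬D = T ⊕ F = T
¬(W ⊕ ¬D) = ¬T = F
¬W = ¬T = F
¬W ↑ N = F ↑ T = T
D → (¬W ↑ N) = T → T = T
¬(W ⊕ ¬D) ↔ (D → (¬W ↑ N)) = F ↔ T = F
¬N ∨ (¬(W ⊕ ¬D) ↔ (D → (¬W ↑ N))) = F ∨ F = F
Thus S3 is false.

Count: 0.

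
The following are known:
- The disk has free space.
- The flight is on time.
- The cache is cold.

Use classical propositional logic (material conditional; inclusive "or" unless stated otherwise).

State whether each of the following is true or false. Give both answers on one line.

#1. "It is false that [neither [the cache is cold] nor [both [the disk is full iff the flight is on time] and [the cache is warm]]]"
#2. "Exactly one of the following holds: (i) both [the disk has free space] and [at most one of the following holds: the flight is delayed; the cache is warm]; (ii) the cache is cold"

Let W = "the cache is warm" (False), V = "the disk is full" (False), K = "the flight is delayed" (False).

#1: In symbols: not (not W nor ((V iff not K) and W))

not W = not False = True
not K = not False = True
V iff not K = False iff True = False
(V iff not K) and W = False and False = False
not W nor ((V iff not K) and W) = True nor False = False
not (not W nor ((V iff not K) and W)) = not False = True
Hence #1 is true.

#2: This is (not V and (K nand W)) xor not W.

not V = not False = True
K nand W = False nand False = True
not V and (K nand W) = True and True = True
not W = not False = True
(not V and (K nand W)) xor not W = True xor True = False
Hence #2 is false.

#1 T / #2 F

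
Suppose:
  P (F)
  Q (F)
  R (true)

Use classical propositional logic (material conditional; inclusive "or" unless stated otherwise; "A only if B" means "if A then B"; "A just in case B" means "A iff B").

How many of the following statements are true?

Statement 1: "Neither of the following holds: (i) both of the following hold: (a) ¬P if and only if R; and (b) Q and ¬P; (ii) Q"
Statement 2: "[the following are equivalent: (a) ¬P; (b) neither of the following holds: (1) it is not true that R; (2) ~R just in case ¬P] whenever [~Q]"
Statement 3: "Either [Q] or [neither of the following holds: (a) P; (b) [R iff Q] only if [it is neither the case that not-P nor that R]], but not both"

Statement 1: This is ((¬P ↔ R) ∧ (Q ∧ ¬P)) ↓ Q.

¬P = ¬F = T
¬P ↔ R = T ↔ T = T
¬P = ¬F = T
Q ∧ ¬P = F ∧ T = F
(¬P ↔ R) ∧ (Q ∧ ¬P) = T ∧ F = F
((¬P ↔ R) ∧ (Q ∧ ¬P)) ↓ Q = F ↓ F = T
So Statement 1 is true.

Statement 2: This is ¬Q → (¬P ↔ (¬R ↓ (¬R ↔ ¬P))).

¬Q = ¬F = T
¬P = ¬F = T
¬R = ¬T = F
¬R = ¬T = F
¬P = ¬F = T
¬R ↔ ¬P = F ↔ T = F
¬R ↓ (¬R ↔ ¬P) = F ↓ F = T
¬P ↔ (¬R ↓ (¬R ↔ ¬P)) = T ↔ T = T
¬Q → (¬P ↔ (¬R ↓ (¬R ↔ ¬P))) = T → T = T
Thus Statement 2 is true.

Statement 3: In symbols: Q ⊕ (P ↓ ((R ↔ Q) → (¬P ↓ R)))

R ↔ Q = T ↔ F = F
¬P = ¬F = T
¬P ↓ R = T ↓ T = F
(R ↔ Q) → (¬P ↓ R) = F → F = T
P ↓ ((R ↔ Q) → (¬P ↓ R)) = F ↓ T = F
Q ⊕ (P ↓ ((R ↔ Q) → (¬P ↓ R))) = F ⊕ F = F
Thus Statement 3 is false.

2 of the 3 statements are true (Statement 1, Statement 2).

2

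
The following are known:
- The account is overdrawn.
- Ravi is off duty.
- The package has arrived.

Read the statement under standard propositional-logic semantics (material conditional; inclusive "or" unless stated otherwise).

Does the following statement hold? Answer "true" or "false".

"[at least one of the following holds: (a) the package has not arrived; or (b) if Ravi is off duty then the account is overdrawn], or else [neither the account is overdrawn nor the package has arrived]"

True.

Let R = "the package has arrived" (T), Q = "Ravi is on call" (F), P = "the account is overdrawn" (T).
This is (~R | (~Q -> P)) | (P nor R).

~R = ~T = F
~Q = ~F = T
~Q -> P = T -> T = T
~R | (~Q -> P) = F | T = T
P nor R = T nor T = F
(~R | (~Q -> P)) | (P nor R) = T | F = T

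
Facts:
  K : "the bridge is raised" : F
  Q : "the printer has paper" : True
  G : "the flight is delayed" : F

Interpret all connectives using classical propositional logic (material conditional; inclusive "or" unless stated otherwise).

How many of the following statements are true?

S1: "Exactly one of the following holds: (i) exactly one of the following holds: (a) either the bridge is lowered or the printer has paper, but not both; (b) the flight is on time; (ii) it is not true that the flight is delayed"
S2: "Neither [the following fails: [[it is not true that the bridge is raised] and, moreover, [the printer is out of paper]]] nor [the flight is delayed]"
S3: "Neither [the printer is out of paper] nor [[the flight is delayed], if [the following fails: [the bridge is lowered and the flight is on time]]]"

0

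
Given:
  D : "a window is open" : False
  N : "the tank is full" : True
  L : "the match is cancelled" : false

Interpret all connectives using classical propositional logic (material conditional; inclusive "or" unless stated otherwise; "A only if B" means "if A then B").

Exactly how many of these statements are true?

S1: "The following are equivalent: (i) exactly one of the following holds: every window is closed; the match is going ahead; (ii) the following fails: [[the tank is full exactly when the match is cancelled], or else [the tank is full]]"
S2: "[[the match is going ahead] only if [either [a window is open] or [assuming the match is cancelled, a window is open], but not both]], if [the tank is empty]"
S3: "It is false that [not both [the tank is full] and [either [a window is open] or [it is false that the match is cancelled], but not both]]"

S1: Formalization: (not D xor not L) iff not ((N iff L) or N)

not D = not False = True
not L = not False = True
not D xor not L = True xor True = False
N iff L = True iff False = False
(N iff L) or N = False or True = True
not ((N iff L) or N) = not True = False
(not D xor not L) iff not ((N iff L) or N) = False iff False = True
Thus S1 is true.

S2: Formalization: not N -> (not L -> (D xor (L -> D)))

not N = not True = False
not L = not False = True
L -> D = False -> False = True
D xor (L -> D) = False xor True = True
not L -> (D xor (L -> D)) = True -> True = True
not N -> (not L -> (D xor (L -> D))) = False -> True = True
So S2 is true.

S3: Formalization: not (N nand (D xor not L))

not L = not False = True
D xor not L = False xor True = True
N nand (D xor not L) = True nand True = False
not (N nand (D xor not L)) = not False = True
So S3 is true.

3 of the 3 statements are true.

3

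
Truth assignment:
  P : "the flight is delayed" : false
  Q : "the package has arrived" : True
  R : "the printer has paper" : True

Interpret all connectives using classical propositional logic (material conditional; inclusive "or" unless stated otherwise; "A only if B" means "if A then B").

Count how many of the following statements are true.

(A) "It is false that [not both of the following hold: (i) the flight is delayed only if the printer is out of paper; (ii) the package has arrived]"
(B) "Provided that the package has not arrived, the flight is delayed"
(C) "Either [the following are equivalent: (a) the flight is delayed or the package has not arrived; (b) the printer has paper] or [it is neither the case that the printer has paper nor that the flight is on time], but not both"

2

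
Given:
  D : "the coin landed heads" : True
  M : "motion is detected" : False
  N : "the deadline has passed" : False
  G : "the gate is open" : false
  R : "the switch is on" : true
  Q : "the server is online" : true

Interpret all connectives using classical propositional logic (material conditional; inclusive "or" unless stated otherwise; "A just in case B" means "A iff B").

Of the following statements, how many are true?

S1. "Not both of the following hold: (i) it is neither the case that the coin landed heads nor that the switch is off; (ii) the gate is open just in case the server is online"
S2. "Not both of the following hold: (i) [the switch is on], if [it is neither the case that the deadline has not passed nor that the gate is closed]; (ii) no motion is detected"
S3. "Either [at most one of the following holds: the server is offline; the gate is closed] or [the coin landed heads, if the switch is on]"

S1: This is (D nor ~R) nand (G <-> Q).

~R = ~T = F
D nor ~R = T nor F = F
G <-> Q = F <-> T = F
(D nor ~R) nand (G <-> Q) = F nand F = T
Thus S1 is true.

S2: Formalization: ((~N nor ~G) -> R) nand ~M

~N = ~F = T
~G = ~F = T
~N nor ~G = T nor T = F
(~N nor ~G) -> R = F -> T = T
~M = ~F = T
((~N nor ~G) -> R) nand ~M = T nand T = F
Thus S2 is false.

S3: This is (~Q nand ~G) | (R -> D).

~Q = ~T = F
~G = ~F = T
~Q nand ~G = F nand T = T
R -> D = T -> T = T
(~Q nand ~G) | (R -> D) = T | T = T
Thus S3 is true.

2 of the 3 statements are true (S1, S3).

2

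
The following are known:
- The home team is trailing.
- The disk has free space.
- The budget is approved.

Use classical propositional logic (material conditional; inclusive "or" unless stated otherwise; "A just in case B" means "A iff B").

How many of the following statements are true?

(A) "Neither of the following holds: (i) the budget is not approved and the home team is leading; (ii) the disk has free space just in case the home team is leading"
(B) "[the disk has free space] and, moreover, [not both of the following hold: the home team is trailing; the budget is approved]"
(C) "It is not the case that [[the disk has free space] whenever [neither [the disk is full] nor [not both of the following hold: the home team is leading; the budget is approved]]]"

1

Let R = "the budget is approved" (True), P = "the home team is leading" (False), Q = "the disk is full" (False).

(A): This is (not R and P) nor (not Q iff P).

not R = not True = False
not R and P = False and False = False
not Q = not False = True
not Q iff P = True iff False = False
(not R and P) nor (not Q iff P) = False nor False = True
Hence (A) is true.

(B): Formalization: not Q and (not P nand R)

not Q = not False = True
not P = not False = True
not P nand R = True nand True = False
not Q and (not P nand R) = True and False = False
Hence (B) is false.

(C): Parsed as not ((Q nor (P nand R)) -> not Q)

P nand R = False nand True = True
Q nor (P nand R) = False nor True = False
not Q = not False = True
(Q nor (P nand R)) -> not Q = False -> True = True
not ((Q nor (P nand R)) -> not Q) = not True = False
Thus (C) is false.

Count: 1.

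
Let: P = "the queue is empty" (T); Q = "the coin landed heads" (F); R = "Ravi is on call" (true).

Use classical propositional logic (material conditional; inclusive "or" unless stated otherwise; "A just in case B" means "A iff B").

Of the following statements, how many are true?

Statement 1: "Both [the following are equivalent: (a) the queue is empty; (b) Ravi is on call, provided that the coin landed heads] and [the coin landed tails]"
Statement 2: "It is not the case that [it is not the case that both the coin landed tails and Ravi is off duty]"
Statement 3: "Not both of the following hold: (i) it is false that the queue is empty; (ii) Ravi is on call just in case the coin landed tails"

Statement 1: Parsed as (P iff (Q -> R)) and not Q

Q -> R = False -> True = True
P iff (Q -> R) = True iff True = True
not Q = not False = True
(P iff (Q -> R)) and not Q = True and True = True
Hence Statement 1 is true.

Statement 2: Formalization: not (not Q nand not R)

not Q = not False = True
not R = not True = False
not Q nand not R = True nand False = True
not (not Q nand not R) = not True = False
Hence Statement 2 is false.

Statement 3: Formalization: not P nand (R iff not Q)

not P = not True = False
not Q = not False = True
R iff not Q = True iff True = True
not P nand (R iff not Q) = False nand True = True
Thus Statement 3 is true.

True statements: 2 (Statement 1, Statement 3).

2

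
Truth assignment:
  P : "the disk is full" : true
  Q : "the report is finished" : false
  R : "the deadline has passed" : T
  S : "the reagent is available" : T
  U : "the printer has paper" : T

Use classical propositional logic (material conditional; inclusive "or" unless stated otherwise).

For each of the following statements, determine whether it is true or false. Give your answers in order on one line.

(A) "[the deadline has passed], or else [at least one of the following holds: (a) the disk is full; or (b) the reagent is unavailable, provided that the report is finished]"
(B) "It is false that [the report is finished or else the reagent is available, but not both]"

(A): This is R | (P | (Q -> ~S)).

~S = ~T = F
Q -> ~S = F -> F = T
P | (Q -> ~S) = T | T = T
R | (P | (Q -> ~S)) = T | T = T
Thus (A) is true.

(B): In symbols: ~(Q xor S)

Q xor S = F xor T = T
~(Q xor S) = ~T = F
Thus (B) is false.

(A) T; (B) F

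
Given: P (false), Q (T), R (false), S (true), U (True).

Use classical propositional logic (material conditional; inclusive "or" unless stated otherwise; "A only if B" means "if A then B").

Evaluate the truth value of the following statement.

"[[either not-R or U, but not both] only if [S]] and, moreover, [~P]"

True.

Parsed as ((~R xor U) -> S) & ~P

~R = ~F = T
~R xor U = T xor T = F
(~R xor U) -> S = F -> T = T
~P = ~F = T
((~R xor U) -> S) & ~P = T & T = T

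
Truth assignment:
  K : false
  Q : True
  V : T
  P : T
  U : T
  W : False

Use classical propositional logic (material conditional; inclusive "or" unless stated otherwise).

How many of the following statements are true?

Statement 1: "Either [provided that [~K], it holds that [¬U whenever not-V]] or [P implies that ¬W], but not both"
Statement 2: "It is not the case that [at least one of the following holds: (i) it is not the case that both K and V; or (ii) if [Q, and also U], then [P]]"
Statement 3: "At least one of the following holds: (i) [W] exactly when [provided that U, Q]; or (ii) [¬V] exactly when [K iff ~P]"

0

Statement 1: Formalization: (~K -> (~V -> ~U)) xor (P -> ~W)

~K = ~F = T
~V = ~T = F
~U = ~T = F
~V -> ~U = F -> F = T
~K -> (~V -> ~U) = T -> T = T
~W = ~F = T
P -> ~W = T -> T = T
(~K -> (~V -> ~U)) xor (P -> ~W) = T xor T = F
Hence Statement 1 is false.

Statement 2: In symbols: ~((K nand V) | ((Q & U) -> P))

K nand V = F nand T = T
Q & U = T & T = T
(Q & U) -> P = T -> T = T
(K nand V) | ((Q & U) -> P) = T | T = T
~((K nand V) | ((Q & U) -> P)) = ~T = F
So Statement 2 is false.

Statement 3: Formalization: (W <-> (U -> Q)) | (~V <-> (K <-> ~P))

U -> Q = T -> T = T
W <-> (U -> Q) = F <-> T = F
~V = ~T = F
~P = ~T = F
K <-> ~P = F <-> F = T
~V <-> (K <-> ~P) = F <-> T = F
(W <-> (U -> Q)) | (~V <-> (K <-> ~P)) = F | F = F
Hence Statement 3 is false.

True statements: 0 (none).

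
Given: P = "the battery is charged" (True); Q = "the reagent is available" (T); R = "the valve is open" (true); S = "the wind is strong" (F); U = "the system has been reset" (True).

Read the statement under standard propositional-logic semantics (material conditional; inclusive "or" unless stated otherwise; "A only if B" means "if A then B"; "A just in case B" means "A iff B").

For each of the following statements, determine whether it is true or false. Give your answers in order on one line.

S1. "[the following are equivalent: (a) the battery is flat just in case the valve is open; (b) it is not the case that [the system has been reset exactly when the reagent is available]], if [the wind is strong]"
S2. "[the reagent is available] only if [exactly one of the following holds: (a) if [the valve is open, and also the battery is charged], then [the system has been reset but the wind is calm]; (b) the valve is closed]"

S1 true / S2 true

S1: This is S -> ((not P iff R) iff not (U iff Q)).

not P = not True = False
not P iff R = False iff True = False
U iff Q = True iff True = True
not (U iff Q) = not True = False
(not P iff R) iff not (U iff Q) = False iff False = True
S -> ((not P iff R) iff not (U iff Q)) = False -> True = True
Thus S1 is true.

S2: Formalization: Q -> (((R and P) -> (U and not S)) xor not R)

R and P = True and True = True
not S = not False = True
U and not S = True and True = True
(R and P) -> (U and not S) = True -> True = True
not R = not True = False
((R and P) -> (U and not S)) xor not R = True xor False = True
Q -> (((R and P) -> (U and not S)) xor not R) = True -> True = True
Hence S2 is true.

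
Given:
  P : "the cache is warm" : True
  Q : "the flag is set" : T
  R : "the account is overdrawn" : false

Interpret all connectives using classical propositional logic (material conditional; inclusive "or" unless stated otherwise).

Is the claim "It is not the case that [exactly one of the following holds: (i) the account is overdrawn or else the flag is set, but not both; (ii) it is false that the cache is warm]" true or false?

Parsed as not ((R xor Q) xor not P)

R xor Q = False xor True = True
not P = not True = False
(R xor Q) xor not P = True xor False = True
not ((R xor Q) xor not P) = not True = False

false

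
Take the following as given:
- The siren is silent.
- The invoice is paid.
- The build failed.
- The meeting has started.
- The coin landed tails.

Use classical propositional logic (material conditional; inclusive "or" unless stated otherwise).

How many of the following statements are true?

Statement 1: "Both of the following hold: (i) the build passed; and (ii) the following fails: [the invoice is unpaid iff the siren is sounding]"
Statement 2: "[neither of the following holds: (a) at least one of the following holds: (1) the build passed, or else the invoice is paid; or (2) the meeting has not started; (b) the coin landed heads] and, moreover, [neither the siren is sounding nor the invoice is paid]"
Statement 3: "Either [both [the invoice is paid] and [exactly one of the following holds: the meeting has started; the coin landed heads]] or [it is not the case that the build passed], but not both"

0

Let R = "the build passed" (False), Q = "the invoice is paid" (True), P = "the siren is sounding" (False), S = "the meeting has started" (True), U = "the coin landed heads" (False).

Statement 1: Parsed as R and not (not Q iff P)

not Q = not True = False
not Q iff P = False iff False = True
not (not Q iff P) = not True = False
R and not (not Q iff P) = False and False = False
Hence Statement 1 is false.

Statement 2: In symbols: (((R or Q) or not S) nor U) and (P nor Q)

R or Q = False or True = True
not S = not True = False
(R or Q) or not S = True or False = True
((R or Q) or not S) nor U = True nor False = False
P nor Q = False nor True = False
(((R or Q) or not S) nor U) and (P nor Q) = False and False = False
Hence Statement 2 is false.

Statement 3: Parsed as (Q and (S xor U)) xor not R

S xor U = True xor False = True
Q and (S xor U) = True and True = True
not R = not False = True
(Q and (S xor U)) xor not R = True xor True = False
Hence Statement 3 is false.

True statements: 0 (none).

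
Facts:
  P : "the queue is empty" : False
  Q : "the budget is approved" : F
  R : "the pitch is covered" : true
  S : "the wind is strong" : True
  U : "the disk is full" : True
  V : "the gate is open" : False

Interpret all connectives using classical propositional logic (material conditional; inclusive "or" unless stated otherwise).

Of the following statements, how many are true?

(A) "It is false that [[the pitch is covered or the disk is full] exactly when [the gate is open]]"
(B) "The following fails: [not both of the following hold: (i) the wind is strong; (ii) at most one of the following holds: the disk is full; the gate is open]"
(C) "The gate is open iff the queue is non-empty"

(A): Parsed as ¬((R ∨ U) ↔ V)

R ∨ U = T ∨ T = T
(R ∨ U) ↔ V = T ↔ F = F
¬((R ∨ U) ↔ V) = ¬F = T
So (A) is true.

(B): This is ¬(S ↑ (U ↑ V)).

U ↑ V = T ↑ F = T
S ↑ (U ↑ V) = T ↑ T = F
¬(S ↑ (U ↑ V)) = ¬F = T
So (B) is true.

(C): In symbols: V ↔ ¬P

¬P = ¬F = T
V ↔ ¬P = F ↔ T = F
Thus (C) is false.

2 of the 3 statements are true ((A), (B)).

2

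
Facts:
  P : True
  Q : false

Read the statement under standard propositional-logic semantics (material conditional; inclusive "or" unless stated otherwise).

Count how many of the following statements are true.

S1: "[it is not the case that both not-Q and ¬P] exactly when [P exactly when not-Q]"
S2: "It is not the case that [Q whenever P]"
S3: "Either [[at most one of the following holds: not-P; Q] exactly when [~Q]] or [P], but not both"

S1: This is (¬Q ↑ ¬P) ↔ (P ↔ ¬Q).

¬Q = ¬F = T
¬P = ¬T = F
¬Q ↑ ¬P = T ↑ F = T
¬Q = ¬F = T
P ↔ ¬Q = T ↔ T = T
(¬Q ↑ ¬P) ↔ (P ↔ ¬Q) = T ↔ T = T
So S1 is true.

S2: This is ¬(P → Q).

P → Q = T → F = F
¬(P → Q) = ¬F = T
So S2 is true.

S3: Parsed as ((¬P ↑ Q) ↔ ¬Q) ⊕ P

¬P = ¬T = F
¬P ↑ Q = F ↑ F = T
¬Q = ¬F = T
(¬P ↑ Q) ↔ ¬Q = T ↔ T = T
((¬P ↑ Q) ↔ ¬Q) ⊕ P = T ⊕ T = F
Hence S3 is false.

2 of the 3 statements are true (S1, S2).

2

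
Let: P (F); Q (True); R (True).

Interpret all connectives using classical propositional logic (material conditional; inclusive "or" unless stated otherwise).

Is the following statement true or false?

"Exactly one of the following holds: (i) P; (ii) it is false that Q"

In symbols: P ⊕ ¬Q

¬Q = ¬T = F
P ⊕ ¬Q = F ⊕ F = F

false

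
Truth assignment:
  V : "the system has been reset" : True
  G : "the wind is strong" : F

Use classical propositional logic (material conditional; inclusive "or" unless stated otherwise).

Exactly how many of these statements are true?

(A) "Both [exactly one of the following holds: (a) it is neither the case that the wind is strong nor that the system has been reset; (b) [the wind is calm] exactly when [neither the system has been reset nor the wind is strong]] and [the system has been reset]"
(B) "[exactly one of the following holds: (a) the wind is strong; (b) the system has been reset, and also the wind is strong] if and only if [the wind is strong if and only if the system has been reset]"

(A): This is ((G nor V) xor (not G iff (V nor G))) and V.

G nor V = False nor True = False
not G = not False = True
V nor G = True nor False = False
not G iff (V nor G) = True iff False = False
(G nor V) xor (not G iff (V nor G)) = False xor False = False
((G nor V) xor (not G iff (V nor G))) and V = False and True = False
Hence (A) is false.

(B): Formalization: (G xor (V and G)) iff (G iff V)

V and G = True and False = False
G xor (V and G) = False xor False = False
G iff V = False iff True = False
(G xor (V and G)) iff (G iff V) = False iff False = True
Hence (B) is true.

True statements: 1 ((B)).

1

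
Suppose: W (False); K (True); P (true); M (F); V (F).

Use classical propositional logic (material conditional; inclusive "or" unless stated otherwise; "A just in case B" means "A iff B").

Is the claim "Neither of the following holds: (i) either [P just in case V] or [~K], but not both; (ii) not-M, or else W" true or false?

False.

In symbols: ((P <-> V) xor ~K) nor (~M | W)

P <-> V = T <-> F = F
~K = ~T = F
(P <-> V) xor ~K = F xor F = F
~M = ~F = T
~M | W = T | F = T
((P <-> V) xor ~K) nor (~M | W) = F nor T = F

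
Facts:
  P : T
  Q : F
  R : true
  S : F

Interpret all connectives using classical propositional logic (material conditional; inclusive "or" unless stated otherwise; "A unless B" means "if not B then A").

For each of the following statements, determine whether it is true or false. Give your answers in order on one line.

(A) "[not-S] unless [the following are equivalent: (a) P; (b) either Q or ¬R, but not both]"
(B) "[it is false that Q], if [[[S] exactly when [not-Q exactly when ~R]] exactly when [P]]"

(A) True / (B) True

(A): In symbols: not S or (P iff (Q xor not R))

not S = not False = True
not R = not True = False
Q xor not R = False xor False = False
P iff (Q xor not R) = True iff False = False
not S or (P iff (Q xor not R)) = True or False = True
Thus (A) is true.

(B): In symbols: ((S iff (not Q iff not R)) iff P) -> not Q

not Q = not False = True
not R = not True = False
not Q iff not R = True iff False = False
S iff (not Q iff not R) = False iff False = True
(S iff (not Q iff not R)) iff P = True iff True = True
not Q = not False = True
((S iff (not Q iff not R)) iff P) -> not Q = True -> True = True
Thus (B) is true.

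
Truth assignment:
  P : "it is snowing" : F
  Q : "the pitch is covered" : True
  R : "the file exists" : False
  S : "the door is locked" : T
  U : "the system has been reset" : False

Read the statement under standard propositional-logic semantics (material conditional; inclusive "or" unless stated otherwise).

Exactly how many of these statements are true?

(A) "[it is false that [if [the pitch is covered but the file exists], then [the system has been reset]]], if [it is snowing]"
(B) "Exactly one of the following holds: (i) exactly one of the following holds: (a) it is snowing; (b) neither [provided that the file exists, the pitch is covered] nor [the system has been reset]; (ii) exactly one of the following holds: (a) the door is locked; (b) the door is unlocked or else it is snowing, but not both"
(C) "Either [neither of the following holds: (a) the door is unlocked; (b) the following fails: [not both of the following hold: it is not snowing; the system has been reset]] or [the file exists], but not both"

3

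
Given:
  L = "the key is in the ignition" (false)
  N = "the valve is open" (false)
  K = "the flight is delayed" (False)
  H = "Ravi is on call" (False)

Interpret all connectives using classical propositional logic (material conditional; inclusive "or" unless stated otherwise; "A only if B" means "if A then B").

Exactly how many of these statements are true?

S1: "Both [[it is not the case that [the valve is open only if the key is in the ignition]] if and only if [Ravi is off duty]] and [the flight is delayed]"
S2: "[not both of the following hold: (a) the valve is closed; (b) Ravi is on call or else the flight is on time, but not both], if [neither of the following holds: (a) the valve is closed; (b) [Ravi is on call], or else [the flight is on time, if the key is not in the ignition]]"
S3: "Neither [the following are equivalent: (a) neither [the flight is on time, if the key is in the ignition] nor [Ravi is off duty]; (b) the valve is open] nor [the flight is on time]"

S1: This is (~(N -> L) <-> ~H) & K.

N -> L = F -> F = T
~(N -> L) = ~T = F
~H = ~F = T
~(N -> L) <-> ~H = F <-> T = F
(~(N -> L) <-> ~H) & K = F & F = F
So S1 is false.

S2: In symbols: (~N nor (H | (~L -> ~K))) -> (~N nand (H xor ~K))

~N = ~F = T
~L = ~F = T
~K = ~F = T
~L -> ~K = T -> T = T
H | (~L -> ~K) = F | T = T
~N nor (H | (~L -> ~K)) = T nor T = F
~N = ~F = T
~K = ~F = T
H xor ~K = F xor T = T
~N nand (H xor ~K) = T nand T = F
(~N nor (H | (~L -> ~K))) -> (~N nand (H xor ~K)) = F -> F = T
So S2 is true.

S3: This is (((L -> ~K) nor ~H) <-> N) nor ~K.

~K = ~F = T
L -> ~K = F -> T = T
~H = ~F = T
(L -> ~K) nor ~H = T nor T = F
((L -> ~K) nor ~H) <-> N = F <-> F = T
~K = ~F = T
(((L -> ~K) nor ~H) <-> N) nor ~K = T nor T = F
So S3 is false.

True statements: 1.

1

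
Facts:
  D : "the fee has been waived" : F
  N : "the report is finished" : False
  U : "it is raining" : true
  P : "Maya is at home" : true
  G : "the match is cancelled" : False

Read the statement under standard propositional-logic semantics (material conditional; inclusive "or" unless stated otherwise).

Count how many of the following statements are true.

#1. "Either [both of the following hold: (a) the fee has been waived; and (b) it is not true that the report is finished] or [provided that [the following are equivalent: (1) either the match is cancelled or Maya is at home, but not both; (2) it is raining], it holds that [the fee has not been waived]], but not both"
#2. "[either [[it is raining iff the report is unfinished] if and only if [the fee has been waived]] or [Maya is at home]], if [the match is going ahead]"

#1: In symbols: (D ∧ ¬N) ⊕ (((G ⊕ P) ↔ U) → ¬D)

¬N = ¬F = T
D ∧ ¬N = F ∧ T = F
G ⊕ P = F ⊕ T = T
(G ⊕ P) ↔ U = T ↔ T = T
¬D = ¬F = T
((G ⊕ P) ↔ U) → ¬D = T → T = T
(D ∧ ¬N) ⊕ (((G ⊕ P) ↔ U) → ¬D) = F ⊕ T = T
Hence #1 is true.

#2: In symbols: ¬G → (((U ↔ ¬N) ↔ D) ∨ P)

¬G = ¬F = T
¬N = ¬F = T
U ↔ ¬N = T ↔ T = T
(U ↔ ¬N) ↔ D = T ↔ F = F
((U ↔ ¬N) ↔ D) ∨ P = F ∨ T = T
¬G → (((U ↔ ¬N) ↔ D) ∨ P) = T → T = T
Thus #2 is true.

True statements: 2.

2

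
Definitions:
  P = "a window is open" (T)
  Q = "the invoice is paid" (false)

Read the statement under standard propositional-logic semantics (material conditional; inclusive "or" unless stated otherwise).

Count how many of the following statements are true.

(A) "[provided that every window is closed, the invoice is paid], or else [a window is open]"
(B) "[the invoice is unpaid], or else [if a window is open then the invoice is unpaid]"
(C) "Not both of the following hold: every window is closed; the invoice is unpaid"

3

(A): Parsed as (¬P → Q) ∨ P

¬P = ¬T = F
¬P → Q = F → F = T
(¬P → Q) ∨ P = T ∨ T = T
Hence (A) is true.

(B): Formalization: ¬Q ∨ (P → ¬Q)

¬Q = ¬F = T
¬Q = ¬F = T
P → ¬Q = T → T = T
¬Q ∨ (P → ¬Q) = T ∨ T = T
Thus (B) is true.

(C): Parsed as ¬P ↑ ¬Q

¬P = ¬T = F
¬Q = ¬F = T
¬P ↑ ¬Q = F ↑ T = T
Thus (C) is true.

Count: 3.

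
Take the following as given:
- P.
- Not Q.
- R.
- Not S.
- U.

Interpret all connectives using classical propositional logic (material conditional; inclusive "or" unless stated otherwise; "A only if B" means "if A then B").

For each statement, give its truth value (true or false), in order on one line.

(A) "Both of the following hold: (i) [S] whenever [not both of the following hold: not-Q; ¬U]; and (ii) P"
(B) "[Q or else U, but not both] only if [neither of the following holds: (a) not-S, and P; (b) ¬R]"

(A) false / (B) false

(A): Formalization: ((¬Q ↑ ¬U) → S) ∧ P

¬Q = ¬F = T
¬U = ¬T = F
¬Q ↑ ¬U = T ↑ F = T
(¬Q ↑ ¬U) → S = T → F = F
((¬Q ↑ ¬U) → S) ∧ P = F ∧ T = F
Thus (A) is false.

(B): This is (Q ⊕ U) → ((¬S ∧ P) ↓ ¬R).

Q ⊕ U = F ⊕ T = T
¬S = ¬F = T
¬S ∧ P = T ∧ T = T
¬R = ¬T = F
(¬S ∧ P) ↓ ¬R = T ↓ F = F
(Q ⊕ U) → ((¬S ∧ P) ↓ ¬R) = T → F = F
Thus (B) is false.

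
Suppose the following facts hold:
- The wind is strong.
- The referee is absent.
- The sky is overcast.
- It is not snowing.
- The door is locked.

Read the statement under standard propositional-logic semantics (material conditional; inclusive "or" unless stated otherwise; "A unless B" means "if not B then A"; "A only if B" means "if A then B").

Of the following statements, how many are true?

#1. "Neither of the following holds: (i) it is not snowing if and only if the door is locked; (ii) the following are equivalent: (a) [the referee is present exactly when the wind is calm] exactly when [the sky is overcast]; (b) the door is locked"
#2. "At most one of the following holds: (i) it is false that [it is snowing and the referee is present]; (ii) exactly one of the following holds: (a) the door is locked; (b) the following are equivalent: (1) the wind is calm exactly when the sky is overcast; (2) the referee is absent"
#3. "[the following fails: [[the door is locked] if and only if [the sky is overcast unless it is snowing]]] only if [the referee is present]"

1

Let S = "it is snowing" (F), U = "the door is locked" (T), Q = "the referee is present" (F), P = "the wind is strong" (T), R = "the sky is overcast" (T).

#1: In symbols: (~S <-> U) nor (((Q <-> ~P) <-> R) <-> U)

~S = ~F = T
~S <-> U = T <-> T = T
~P = ~T = F
Q <-> ~P = F <-> F = T
(Q <-> ~P) <-> R = T <-> T = T
((Q <-> ~P) <-> R) <-> U = T <-> T = T
(~S <-> U) nor (((Q <-> ~P) <-> R) <-> U) = T nor T = F
Thus #1 is false.

#2: In symbols: ~(S & Q) nand (U xor ((~P <-> R) <-> ~Q))

S & Q = F & F = F
~(S & Q) = ~F = T
~P = ~T = F
~P <-> R = F <-> T = F
~Q = ~F = T
(~P <-> R) <-> ~Q = F <-> T = F
U xor ((~P <-> R) <-> ~Q) = T xor F = T
~(S & Q) nand (U xor ((~P <-> R) <-> ~Q)) = T nand T = F
Hence #2 is false.

#3: Formalization: ~(U <-> (R | S)) -> Q

R | S = T | F = T
U <-> (R | S) = T <-> T = T
~(U <-> (R | S)) = ~T = F
~(U <-> (R | S)) -> Q = F -> F = T
Thus #3 is true.

Count: 1.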